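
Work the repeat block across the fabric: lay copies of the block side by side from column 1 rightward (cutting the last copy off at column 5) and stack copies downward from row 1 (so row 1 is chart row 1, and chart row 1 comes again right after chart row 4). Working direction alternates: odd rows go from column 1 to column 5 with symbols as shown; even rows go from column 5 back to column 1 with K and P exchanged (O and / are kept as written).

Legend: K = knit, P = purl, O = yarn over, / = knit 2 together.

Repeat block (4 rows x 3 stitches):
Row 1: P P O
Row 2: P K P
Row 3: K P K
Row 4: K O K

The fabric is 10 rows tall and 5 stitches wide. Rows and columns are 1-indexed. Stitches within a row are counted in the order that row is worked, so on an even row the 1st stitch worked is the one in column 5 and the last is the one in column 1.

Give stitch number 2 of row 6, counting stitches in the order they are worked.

For row 6: chart row = ((6-1) mod 4) + 1 = 2; this is a WS (even) row.
Chart row 2 tiled across columns 1-5: P K P P K
WS row: flip the tiled sequence (start at column 5) and apply K<->P; O and / stay.
Row 6 as worked: P K K P K
Counting 2 along the worked row gives K.

Result:
K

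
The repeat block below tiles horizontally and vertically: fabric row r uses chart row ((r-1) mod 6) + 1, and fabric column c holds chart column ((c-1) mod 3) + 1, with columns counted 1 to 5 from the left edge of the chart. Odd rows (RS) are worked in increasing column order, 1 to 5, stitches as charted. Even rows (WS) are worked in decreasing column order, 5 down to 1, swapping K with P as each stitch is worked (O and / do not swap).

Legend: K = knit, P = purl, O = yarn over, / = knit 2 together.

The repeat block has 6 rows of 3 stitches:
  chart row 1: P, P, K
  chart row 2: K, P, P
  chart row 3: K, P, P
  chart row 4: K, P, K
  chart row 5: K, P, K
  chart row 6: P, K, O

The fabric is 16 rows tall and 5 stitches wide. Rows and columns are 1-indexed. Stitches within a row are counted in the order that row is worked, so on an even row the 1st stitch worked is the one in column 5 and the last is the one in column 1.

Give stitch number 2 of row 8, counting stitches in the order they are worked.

For row 8: chart row = ((8-1) mod 6) + 1 = 2; this is a WS (even) row.
Chart row 2 tiled across columns 1-5: K P P K P
WS row: flip the tiled sequence (start at column 5) and apply K<->P; O and / stay.
Row 8 as worked: K P K K P
Stitch 2 in working order -> P

Result:
P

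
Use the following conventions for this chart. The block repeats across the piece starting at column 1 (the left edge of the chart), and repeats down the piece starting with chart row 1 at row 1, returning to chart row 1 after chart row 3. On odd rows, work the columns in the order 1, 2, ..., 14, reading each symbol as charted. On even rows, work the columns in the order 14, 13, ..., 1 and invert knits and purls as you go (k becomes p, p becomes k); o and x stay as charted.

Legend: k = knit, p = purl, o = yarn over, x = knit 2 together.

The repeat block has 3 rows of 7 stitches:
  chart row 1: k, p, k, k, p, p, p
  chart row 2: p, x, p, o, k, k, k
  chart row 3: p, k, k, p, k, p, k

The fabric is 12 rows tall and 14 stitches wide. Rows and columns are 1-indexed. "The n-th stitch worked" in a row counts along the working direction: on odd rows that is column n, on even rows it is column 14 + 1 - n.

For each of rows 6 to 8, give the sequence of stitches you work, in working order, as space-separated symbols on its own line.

Rows as worked:
p k p k p p k p k p k p p k
k p k k p p p k p k k p p p
p p p o k x k p p p o k x k

Derivation:
Row 6: chart row 3, WS - tiled (columns 1-14): p k k p k p k p k k p k p k; work from column 14 back to 1 with k<->p swapped.
Row 7: chart row 1, RS - tile across columns 1-14 and work as-is.
Row 8: chart row 2, WS - tiled (columns 1-14): p x p o k k k p x p o k k k; work from column 14 back to 1 with k<->p swapped.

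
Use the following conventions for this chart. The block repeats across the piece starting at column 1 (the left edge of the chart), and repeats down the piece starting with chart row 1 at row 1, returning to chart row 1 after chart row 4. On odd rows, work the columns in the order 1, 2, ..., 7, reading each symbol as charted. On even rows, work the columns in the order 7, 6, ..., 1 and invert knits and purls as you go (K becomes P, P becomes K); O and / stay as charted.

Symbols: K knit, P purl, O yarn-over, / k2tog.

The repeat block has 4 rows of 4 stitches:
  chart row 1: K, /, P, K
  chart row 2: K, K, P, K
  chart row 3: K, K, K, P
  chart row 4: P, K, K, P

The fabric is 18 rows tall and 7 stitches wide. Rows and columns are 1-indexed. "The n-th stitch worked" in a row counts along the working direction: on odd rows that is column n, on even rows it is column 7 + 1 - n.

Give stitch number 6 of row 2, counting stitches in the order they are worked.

Row 2: (2-1) mod 4 = 1, so use chart row 2. Even row -> WS.
Chart row 2 tiled across columns 1-7: K K P K K K P
WS: work from column 7 back to column 1 (reverse the tiled row), swapping K<->P (O and / unchanged).
Row 2 as worked: K P P P K P P
The 6th stitch worked is P.

Result:
P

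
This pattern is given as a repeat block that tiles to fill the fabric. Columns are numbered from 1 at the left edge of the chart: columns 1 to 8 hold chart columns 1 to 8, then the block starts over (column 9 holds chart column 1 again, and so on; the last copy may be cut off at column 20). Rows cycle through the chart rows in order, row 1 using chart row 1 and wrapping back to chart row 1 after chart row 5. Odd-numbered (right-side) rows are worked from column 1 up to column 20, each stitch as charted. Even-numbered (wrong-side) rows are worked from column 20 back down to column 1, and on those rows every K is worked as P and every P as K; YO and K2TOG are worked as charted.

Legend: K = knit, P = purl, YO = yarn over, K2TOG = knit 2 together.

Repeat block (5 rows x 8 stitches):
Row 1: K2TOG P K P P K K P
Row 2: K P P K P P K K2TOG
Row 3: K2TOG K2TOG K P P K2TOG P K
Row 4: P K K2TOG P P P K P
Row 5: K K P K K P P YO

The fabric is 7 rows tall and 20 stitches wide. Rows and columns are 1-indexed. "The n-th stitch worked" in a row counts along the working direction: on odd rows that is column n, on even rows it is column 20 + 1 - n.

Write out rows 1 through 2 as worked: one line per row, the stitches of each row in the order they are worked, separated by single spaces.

== ROWS AS WORKED ==
K2TOG P K P P K K P K2TOG P K P P K K P K2TOG P K P
P K K P K2TOG P K K P K K P K2TOG P K K P K K P

Derivation:
Row 1: chart row 1, RS - tile across columns 1-20 and work as-is.
Row 2: chart row 2, WS - tiled (columns 1-20): K P P K P P K K2TOG K P P K P P K K2TOG K P P K; work from column 20 back to 1 with K<->P swapped.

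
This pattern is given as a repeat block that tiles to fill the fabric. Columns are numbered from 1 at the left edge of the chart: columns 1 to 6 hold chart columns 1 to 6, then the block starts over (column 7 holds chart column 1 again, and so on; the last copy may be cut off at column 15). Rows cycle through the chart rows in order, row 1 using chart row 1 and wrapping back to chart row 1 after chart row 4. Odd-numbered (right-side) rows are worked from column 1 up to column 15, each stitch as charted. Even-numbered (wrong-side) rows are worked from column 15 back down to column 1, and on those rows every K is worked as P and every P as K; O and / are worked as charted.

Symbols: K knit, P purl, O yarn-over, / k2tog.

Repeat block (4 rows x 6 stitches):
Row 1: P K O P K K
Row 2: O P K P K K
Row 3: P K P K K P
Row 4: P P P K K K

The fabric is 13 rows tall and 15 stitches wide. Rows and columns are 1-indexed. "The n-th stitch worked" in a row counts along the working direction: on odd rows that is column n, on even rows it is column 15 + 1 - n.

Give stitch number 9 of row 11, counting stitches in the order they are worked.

Stitch:
P

Derivation:
For row 11: chart row = ((11-1) mod 4) + 1 = 3; this is a RS (odd) row.
Chart row 3 tiled across columns 1-15: P K P K K P P K P K K P P K P
RS row: no reversal, no swap; stitch n worked = column n.
The 9th stitch worked is P.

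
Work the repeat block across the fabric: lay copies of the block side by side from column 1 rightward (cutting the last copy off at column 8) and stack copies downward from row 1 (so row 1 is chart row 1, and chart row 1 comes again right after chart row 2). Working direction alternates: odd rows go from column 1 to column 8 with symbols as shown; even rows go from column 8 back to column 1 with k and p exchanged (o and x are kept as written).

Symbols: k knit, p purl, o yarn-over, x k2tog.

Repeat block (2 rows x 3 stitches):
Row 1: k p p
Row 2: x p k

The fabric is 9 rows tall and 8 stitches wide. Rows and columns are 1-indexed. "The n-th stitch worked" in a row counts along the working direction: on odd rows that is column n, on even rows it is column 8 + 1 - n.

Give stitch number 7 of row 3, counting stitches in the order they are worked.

Row 3 uses chart row ((3-1) mod 2)+1 = 1. Row 3 is odd, so RS.
Chart row 1 tiled across columns 1-8: k p p k p p k p
RS row: no reversal, no swap; stitch n worked = column n.
Stitch 7 in working order -> k

Stitch:
k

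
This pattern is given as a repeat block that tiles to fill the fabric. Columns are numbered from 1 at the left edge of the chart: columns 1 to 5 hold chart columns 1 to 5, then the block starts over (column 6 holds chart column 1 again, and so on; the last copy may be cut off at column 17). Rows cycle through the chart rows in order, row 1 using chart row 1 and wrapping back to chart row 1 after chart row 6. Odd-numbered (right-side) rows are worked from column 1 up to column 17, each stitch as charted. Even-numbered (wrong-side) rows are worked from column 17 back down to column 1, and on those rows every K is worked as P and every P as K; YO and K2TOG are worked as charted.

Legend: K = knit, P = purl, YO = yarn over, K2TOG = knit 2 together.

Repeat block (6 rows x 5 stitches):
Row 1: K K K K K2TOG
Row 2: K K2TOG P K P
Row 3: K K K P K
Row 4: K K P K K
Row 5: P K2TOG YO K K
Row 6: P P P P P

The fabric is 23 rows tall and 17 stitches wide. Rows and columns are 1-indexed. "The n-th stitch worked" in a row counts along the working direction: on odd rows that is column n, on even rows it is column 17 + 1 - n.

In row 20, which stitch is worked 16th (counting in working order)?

Stitch:
K2TOG

Derivation:
For row 20: chart row = ((20-1) mod 6) + 1 = 2; this is a WS (even) row.
Chart row 2 tiled across columns 1-17: K K2TOG P K P K K2TOG P K P K K2TOG P K P K K2TOG
WS: work from column 17 back to column 1 (reverse the tiled row), swapping K<->P (YO and K2TOG unchanged).
Row 20 as worked: K2TOG P K P K K2TOG P K P K K2TOG P K P K K2TOG P
The 16th stitch worked is K2TOG.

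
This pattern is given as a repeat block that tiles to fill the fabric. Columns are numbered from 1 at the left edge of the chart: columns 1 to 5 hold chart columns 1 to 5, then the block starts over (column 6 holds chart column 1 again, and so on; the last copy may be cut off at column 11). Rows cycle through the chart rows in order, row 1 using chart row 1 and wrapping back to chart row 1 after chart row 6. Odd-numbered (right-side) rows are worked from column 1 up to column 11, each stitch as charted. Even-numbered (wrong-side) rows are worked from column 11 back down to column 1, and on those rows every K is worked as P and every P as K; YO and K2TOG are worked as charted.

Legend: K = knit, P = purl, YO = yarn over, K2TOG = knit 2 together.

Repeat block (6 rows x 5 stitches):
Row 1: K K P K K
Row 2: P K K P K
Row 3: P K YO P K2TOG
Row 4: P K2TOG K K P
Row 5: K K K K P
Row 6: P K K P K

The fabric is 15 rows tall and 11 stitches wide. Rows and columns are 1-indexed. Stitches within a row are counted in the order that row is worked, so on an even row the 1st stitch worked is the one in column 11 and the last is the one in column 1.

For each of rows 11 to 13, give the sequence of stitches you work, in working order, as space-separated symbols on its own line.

Result:
K K K K P K K K K P K
K P K P P K P K P P K
K K P K K K K P K K K

Derivation:
Row 11: chart row 5, RS - tile across columns 1-11 and work as-is.
Row 12: chart row 6, WS - tiled (columns 1-11): P K K P K P K K P K P; work from column 11 back to 1 with K<->P swapped.
Row 13: chart row 1, RS - tile across columns 1-11 and work as-is.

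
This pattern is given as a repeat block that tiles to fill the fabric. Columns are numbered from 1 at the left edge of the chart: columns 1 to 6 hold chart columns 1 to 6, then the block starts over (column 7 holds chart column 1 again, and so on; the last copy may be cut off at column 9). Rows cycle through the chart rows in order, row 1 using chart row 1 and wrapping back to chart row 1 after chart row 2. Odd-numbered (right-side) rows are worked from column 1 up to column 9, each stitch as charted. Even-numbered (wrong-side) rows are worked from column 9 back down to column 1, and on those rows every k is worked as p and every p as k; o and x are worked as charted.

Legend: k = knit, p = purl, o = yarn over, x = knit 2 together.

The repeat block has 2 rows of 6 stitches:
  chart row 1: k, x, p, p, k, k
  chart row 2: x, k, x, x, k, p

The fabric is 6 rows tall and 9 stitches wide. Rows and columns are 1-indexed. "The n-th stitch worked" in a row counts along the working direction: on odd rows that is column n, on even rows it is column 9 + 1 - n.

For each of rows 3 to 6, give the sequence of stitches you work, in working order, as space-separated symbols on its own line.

Rows as worked:
k x p p k k k x p
x p x k p x x p x
k x p p k k k x p
x p x k p x x p x

Derivation:
Row 3: chart row 1, RS - tile across columns 1-9 and work as-is.
Row 4: chart row 2, WS - tiled (columns 1-9): x k x x k p x k x; work from column 9 back to 1 with k<->p swapped.
Row 5: chart row 1, RS - tile across columns 1-9 and work as-is.
Row 6: chart row 2, WS - tiled (columns 1-9): x k x x k p x k x; work from column 9 back to 1 with k<->p swapped.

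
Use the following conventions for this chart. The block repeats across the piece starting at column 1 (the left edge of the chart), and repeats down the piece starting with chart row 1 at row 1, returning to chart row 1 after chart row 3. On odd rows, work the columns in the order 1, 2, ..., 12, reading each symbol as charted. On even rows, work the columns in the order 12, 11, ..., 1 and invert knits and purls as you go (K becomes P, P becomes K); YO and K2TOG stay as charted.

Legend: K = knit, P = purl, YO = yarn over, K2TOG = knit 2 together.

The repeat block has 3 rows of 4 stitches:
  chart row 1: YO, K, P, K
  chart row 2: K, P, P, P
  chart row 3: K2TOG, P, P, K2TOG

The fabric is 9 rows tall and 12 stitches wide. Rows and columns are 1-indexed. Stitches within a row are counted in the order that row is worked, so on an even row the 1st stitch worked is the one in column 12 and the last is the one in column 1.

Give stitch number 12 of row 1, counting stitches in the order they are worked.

Result:
K

Derivation:
For row 1: chart row = ((1-1) mod 3) + 1 = 1; this is a RS (odd) row.
Chart row 1 tiled across columns 1-12: YO K P K YO K P K YO K P K
Right side: take the tiled row as-is (worked left to right from column 1).
Counting 12 along the worked row gives K.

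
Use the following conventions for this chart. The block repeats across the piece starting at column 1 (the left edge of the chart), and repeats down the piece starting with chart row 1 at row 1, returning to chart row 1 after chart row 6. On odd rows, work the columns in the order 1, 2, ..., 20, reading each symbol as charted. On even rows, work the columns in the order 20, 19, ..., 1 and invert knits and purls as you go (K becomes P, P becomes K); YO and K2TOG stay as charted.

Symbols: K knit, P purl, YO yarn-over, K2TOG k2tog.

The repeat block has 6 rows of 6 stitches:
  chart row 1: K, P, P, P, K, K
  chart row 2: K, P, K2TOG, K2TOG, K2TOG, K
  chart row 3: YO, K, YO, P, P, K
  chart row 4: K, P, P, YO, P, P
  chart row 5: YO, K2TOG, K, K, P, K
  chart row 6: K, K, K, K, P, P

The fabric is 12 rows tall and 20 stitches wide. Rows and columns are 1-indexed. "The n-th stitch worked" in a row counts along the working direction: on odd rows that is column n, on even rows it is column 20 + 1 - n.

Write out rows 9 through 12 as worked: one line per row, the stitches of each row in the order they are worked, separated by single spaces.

Row 9: chart row 3, RS - tile across columns 1-20 and work as-is.
Row 10: chart row 4, WS - tiled (columns 1-20): K P P YO P P K P P YO P P K P P YO P P K P; work from column 20 back to 1 with K<->P swapped.
Row 11: chart row 5, RS - tile across columns 1-20 and work as-is.
Row 12: chart row 6, WS - tiled (columns 1-20): K K K K P P K K K K P P K K K K P P K K; work from column 20 back to 1 with K<->P swapped.

== ROWS AS WORKED ==
YO K YO P P K YO K YO P P K YO K YO P P K YO K
K P K K YO K K P K K YO K K P K K YO K K P
YO K2TOG K K P K YO K2TOG K K P K YO K2TOG K K P K YO K2TOG
P P K K P P P P K K P P P P K K P P P P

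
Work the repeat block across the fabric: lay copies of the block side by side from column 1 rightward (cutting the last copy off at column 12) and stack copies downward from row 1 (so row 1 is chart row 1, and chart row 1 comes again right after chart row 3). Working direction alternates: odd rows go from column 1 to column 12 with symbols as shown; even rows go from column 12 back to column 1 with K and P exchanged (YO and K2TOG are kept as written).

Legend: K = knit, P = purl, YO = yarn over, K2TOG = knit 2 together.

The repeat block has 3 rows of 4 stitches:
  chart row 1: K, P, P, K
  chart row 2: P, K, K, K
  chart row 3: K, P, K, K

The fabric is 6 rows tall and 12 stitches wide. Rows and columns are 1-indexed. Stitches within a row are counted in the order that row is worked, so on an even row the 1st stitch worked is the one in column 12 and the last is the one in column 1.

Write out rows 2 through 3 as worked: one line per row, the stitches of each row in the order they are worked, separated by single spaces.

Result:
P P P K P P P K P P P K
K P K K K P K K K P K K

Derivation:
Row 2: chart row 2, WS - tiled (columns 1-12): P K K K P K K K P K K K; work from column 12 back to 1 with K<->P swapped.
Row 3: chart row 3, RS - tile across columns 1-12 and work as-is.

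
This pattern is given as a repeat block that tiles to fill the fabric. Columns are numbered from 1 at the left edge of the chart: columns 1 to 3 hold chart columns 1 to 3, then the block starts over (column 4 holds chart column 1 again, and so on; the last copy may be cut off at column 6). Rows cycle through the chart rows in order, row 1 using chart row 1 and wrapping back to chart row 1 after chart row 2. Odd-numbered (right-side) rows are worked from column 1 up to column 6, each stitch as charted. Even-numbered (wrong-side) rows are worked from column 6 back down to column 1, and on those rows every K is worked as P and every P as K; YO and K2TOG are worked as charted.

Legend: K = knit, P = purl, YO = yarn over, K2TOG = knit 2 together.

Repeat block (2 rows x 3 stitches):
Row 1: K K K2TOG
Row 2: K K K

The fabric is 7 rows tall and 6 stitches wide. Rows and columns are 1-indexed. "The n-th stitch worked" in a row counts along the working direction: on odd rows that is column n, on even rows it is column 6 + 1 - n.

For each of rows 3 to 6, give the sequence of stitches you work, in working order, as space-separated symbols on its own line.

Result:
K K K2TOG K K K2TOG
P P P P P P
K K K2TOG K K K2TOG
P P P P P P

Derivation:
Row 3: chart row 1, RS - tile across columns 1-6 and work as-is.
Row 4: chart row 2, WS - tiled (columns 1-6): K K K K K K; work from column 6 back to 1 with K<->P swapped.
Row 5: chart row 1, RS - tile across columns 1-6 and work as-is.
Row 6: chart row 2, WS - tiled (columns 1-6): K K K K K K; work from column 6 back to 1 with K<->P swapped.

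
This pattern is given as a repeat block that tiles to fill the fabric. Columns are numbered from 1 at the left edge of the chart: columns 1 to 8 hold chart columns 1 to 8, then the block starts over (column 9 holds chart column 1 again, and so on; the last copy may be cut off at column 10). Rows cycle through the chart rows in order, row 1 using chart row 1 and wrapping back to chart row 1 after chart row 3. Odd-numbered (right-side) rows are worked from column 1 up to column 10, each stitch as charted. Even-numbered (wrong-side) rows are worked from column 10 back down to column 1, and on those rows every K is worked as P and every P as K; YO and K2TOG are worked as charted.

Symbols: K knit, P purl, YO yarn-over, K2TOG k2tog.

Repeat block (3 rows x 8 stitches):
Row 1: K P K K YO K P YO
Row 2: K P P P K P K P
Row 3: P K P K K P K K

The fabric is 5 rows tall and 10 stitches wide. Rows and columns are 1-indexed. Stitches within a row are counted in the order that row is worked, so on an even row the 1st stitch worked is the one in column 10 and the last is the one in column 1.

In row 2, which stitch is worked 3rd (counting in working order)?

Row 2 uses chart row ((2-1) mod 3)+1 = 2. Row 2 is even, so WS.
Chart row 2 tiled across columns 1-10: K P P P K P K P K P
Wrong side: read the tiled row from column 10 down to 1 and exchange K with P (leave YO, K2TOG).
Row 2 as worked: K P K P K P K K K P
The 3rd stitch worked is K.

Result:
K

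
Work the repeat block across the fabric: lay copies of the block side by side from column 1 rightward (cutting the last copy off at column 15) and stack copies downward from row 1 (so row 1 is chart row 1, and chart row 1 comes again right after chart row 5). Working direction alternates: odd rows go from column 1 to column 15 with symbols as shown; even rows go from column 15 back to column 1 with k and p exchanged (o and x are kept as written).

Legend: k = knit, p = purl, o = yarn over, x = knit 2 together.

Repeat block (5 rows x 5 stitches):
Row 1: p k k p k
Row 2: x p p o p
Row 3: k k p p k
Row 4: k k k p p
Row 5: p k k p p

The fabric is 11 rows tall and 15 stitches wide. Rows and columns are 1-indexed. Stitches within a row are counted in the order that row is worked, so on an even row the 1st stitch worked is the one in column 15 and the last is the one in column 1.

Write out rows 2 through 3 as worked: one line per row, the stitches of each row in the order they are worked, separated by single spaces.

Rows as worked:
k o k k x k o k k x k o k k x
k k p p k k k p p k k k p p k

Derivation:
Row 2: chart row 2, WS - tiled (columns 1-15): x p p o p x p p o p x p p o p; work from column 15 back to 1 with k<->p swapped.
Row 3: chart row 3, RS - tile across columns 1-15 and work as-is.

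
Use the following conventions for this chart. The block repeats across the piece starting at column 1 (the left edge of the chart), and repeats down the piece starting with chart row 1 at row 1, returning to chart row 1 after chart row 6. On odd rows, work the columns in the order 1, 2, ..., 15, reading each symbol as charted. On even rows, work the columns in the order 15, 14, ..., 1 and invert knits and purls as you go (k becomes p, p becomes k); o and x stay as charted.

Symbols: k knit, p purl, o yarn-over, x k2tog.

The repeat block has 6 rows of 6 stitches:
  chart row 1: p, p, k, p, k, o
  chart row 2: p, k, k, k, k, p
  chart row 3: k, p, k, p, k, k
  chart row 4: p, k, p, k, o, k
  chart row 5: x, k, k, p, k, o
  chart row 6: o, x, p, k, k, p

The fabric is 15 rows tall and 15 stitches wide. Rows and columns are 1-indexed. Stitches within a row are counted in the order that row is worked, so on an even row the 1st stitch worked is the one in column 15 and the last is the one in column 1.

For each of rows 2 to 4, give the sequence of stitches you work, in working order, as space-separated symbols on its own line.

Result:
p p k k p p p p k k p p p p k
k p k p k k k p k p k k k p k
k p k p o p k p k p o p k p k

Derivation:
Row 2: chart row 2, WS - tiled (columns 1-15): p k k k k p p k k k k p p k k; work from column 15 back to 1 with k<->p swapped.
Row 3: chart row 3, RS - tile across columns 1-15 and work as-is.
Row 4: chart row 4, WS - tiled (columns 1-15): p k p k o k p k p k o k p k p; work from column 15 back to 1 with k<->p swapped.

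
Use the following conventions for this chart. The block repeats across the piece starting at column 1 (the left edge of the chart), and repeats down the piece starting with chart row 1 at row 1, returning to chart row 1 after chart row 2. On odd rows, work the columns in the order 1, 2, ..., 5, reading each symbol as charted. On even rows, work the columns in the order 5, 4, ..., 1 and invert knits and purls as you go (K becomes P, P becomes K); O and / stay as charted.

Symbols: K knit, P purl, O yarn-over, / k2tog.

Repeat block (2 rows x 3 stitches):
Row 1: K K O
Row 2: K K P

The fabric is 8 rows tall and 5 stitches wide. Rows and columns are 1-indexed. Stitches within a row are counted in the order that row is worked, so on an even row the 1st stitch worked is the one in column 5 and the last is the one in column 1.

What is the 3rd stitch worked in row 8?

Stitch:
K

Derivation:
For row 8: chart row = ((8-1) mod 2) + 1 = 2; this is a WS (even) row.
Chart row 2 tiled across columns 1-5: K K P K K
Wrong side: read the tiled row from column 5 down to 1 and exchange K with P (leave O, /).
Row 8 as worked: P P K P P
Counting 3 along the worked row gives K.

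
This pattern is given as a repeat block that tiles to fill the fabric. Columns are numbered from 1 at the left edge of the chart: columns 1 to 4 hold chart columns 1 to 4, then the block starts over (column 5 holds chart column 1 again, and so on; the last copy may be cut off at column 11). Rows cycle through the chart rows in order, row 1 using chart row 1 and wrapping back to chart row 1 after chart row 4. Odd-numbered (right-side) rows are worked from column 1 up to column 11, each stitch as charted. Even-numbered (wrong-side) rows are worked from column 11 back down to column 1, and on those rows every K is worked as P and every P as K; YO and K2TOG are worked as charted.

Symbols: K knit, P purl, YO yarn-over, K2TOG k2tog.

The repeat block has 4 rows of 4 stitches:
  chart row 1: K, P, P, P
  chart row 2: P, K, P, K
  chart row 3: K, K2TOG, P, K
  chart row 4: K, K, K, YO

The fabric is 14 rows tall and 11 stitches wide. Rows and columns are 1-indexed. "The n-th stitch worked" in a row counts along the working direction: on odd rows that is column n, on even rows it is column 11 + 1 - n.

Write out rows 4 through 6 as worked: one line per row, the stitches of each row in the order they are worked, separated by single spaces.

== ROWS AS WORKED ==
P P P YO P P P YO P P P
K P P P K P P P K P P
K P K P K P K P K P K

Derivation:
Row 4: chart row 4, WS - tiled (columns 1-11): K K K YO K K K YO K K K; work from column 11 back to 1 with K<->P swapped.
Row 5: chart row 1, RS - tile across columns 1-11 and work as-is.
Row 6: chart row 2, WS - tiled (columns 1-11): P K P K P K P K P K P; work from column 11 back to 1 with K<->P swapped.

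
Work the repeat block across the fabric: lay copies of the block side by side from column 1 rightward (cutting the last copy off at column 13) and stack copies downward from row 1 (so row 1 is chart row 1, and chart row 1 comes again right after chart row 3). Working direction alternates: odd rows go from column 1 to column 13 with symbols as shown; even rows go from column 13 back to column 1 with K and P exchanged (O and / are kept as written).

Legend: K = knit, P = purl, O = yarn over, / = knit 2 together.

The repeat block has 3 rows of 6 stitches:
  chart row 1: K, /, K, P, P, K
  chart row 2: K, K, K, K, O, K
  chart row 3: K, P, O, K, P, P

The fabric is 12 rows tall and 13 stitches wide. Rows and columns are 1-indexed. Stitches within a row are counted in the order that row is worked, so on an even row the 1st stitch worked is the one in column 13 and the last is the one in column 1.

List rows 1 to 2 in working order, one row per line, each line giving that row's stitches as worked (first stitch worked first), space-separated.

Result:
K / K P P K K / K P P K K
P P O P P P P P O P P P P

Derivation:
Row 1: chart row 1, RS - tile across columns 1-13 and work as-is.
Row 2: chart row 2, WS - tiled (columns 1-13): K K K K O K K K K K O K K; work from column 13 back to 1 with K<->P swapped.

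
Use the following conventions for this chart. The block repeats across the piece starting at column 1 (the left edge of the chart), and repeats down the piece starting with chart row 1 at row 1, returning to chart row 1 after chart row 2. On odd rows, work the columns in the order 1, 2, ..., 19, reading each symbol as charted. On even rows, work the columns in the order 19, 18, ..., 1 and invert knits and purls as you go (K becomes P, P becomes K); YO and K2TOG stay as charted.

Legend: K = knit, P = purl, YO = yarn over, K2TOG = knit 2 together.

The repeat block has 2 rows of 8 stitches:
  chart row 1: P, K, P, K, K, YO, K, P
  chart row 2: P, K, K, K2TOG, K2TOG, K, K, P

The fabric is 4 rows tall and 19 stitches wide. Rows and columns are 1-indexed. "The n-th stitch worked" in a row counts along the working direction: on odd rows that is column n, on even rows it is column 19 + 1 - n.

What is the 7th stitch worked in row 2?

== STITCH ==
K2TOG

Derivation:
Row 2 uses chart row ((2-1) mod 2)+1 = 2. Row 2 is even, so WS.
Chart row 2 tiled across columns 1-19: P K K K2TOG K2TOG K K P P K K K2TOG K2TOG K K P P K K
WS: work from column 19 back to column 1 (reverse the tiled row), swapping K<->P (YO and K2TOG unchanged).
Row 2 as worked: P P K K P P K2TOG K2TOG P P K K P P K2TOG K2TOG P P K
Counting 7 along the worked row gives K2TOG.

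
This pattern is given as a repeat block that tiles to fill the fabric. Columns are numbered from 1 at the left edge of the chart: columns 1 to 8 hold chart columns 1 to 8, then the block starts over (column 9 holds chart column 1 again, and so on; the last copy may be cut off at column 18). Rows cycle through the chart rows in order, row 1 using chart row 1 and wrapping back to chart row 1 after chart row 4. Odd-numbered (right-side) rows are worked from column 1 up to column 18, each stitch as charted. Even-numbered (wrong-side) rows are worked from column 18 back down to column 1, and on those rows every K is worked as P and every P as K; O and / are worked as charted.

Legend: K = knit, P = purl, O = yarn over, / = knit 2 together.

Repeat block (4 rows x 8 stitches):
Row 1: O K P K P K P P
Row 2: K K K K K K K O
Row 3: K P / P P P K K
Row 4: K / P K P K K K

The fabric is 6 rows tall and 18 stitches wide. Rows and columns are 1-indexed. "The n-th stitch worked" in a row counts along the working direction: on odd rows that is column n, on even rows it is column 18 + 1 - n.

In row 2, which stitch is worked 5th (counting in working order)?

Row 2: (2-1) mod 4 = 1, so use chart row 2. Even row -> WS.
Chart row 2 tiled across columns 1-18: K K K K K K K O K K K K K K K O K K
WS: work from column 18 back to column 1 (reverse the tiled row), swapping K<->P (O and / unchanged).
Row 2 as worked: P P O P P P P P P P O P P P P P P P
Stitch 5 in working order -> P

Stitch:
P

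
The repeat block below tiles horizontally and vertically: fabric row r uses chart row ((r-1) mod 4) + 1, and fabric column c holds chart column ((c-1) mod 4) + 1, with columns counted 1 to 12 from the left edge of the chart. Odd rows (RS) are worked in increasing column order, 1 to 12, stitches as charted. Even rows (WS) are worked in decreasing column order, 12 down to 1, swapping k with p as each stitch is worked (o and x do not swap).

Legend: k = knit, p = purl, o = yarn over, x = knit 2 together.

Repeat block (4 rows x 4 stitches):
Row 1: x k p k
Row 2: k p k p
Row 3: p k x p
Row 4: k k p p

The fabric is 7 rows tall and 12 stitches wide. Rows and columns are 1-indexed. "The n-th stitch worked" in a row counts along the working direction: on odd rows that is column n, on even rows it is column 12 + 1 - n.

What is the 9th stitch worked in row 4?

Stitch:
k

Derivation:
For row 4: chart row = ((4-1) mod 4) + 1 = 4; this is a WS (even) row.
Chart row 4 tiled across columns 1-12: k k p p k k p p k k p p
WS row: flip the tiled sequence (start at column 12) and apply k<->p; o and x stay.
Row 4 as worked: k k p p k k p p k k p p
The 9th stitch worked is k.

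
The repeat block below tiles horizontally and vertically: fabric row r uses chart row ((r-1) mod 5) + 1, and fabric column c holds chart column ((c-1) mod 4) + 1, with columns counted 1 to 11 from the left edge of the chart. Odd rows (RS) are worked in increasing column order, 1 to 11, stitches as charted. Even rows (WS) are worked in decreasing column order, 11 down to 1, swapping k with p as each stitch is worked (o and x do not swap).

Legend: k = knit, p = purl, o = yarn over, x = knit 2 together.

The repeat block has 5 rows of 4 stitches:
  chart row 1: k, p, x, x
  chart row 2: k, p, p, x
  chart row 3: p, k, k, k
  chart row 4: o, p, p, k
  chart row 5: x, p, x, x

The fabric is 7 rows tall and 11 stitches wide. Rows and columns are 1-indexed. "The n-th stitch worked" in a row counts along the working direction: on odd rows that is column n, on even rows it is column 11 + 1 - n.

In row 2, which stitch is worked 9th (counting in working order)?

For row 2: chart row = ((2-1) mod 5) + 1 = 2; this is a WS (even) row.
Chart row 2 tiled across columns 1-11: k p p x k p p x k p p
WS: work from column 11 back to column 1 (reverse the tiled row), swapping k<->p (o and x unchanged).
Row 2 as worked: k k p x k k p x k k p
The 9th stitch worked is k.

== STITCH ==
k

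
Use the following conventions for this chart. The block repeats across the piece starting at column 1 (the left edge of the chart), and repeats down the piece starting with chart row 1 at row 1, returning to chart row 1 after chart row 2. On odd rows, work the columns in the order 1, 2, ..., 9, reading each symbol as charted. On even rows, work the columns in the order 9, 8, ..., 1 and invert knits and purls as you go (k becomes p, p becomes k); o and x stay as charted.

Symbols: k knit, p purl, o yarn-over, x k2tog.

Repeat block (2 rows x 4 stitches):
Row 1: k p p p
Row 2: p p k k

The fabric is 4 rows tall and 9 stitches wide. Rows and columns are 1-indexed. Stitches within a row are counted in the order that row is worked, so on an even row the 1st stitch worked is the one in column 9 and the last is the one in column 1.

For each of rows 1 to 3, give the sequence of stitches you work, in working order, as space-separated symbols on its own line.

Rows as worked:
k p p p k p p p k
k p p k k p p k k
k p p p k p p p k

Derivation:
Row 1: chart row 1, RS - tile across columns 1-9 and work as-is.
Row 2: chart row 2, WS - tiled (columns 1-9): p p k k p p k k p; work from column 9 back to 1 with k<->p swapped.
Row 3: chart row 1, RS - tile across columns 1-9 and work as-is.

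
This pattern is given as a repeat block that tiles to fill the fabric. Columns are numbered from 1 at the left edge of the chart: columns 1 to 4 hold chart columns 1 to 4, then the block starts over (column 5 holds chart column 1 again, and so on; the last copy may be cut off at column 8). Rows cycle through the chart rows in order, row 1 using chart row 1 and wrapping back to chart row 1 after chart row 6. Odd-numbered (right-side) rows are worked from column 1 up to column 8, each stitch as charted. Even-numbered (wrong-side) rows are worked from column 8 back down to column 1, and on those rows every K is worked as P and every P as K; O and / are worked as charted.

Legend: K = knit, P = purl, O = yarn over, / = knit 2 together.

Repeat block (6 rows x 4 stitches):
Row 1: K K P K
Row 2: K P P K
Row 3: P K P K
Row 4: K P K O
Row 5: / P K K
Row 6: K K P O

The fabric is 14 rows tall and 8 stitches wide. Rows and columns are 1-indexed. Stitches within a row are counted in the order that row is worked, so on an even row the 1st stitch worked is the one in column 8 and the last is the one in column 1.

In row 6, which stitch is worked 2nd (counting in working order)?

For row 6: chart row = ((6-1) mod 6) + 1 = 6; this is a WS (even) row.
Chart row 6 tiled across columns 1-8: K K P O K K P O
Wrong side: read the tiled row from column 8 down to 1 and exchange K with P (leave O, /).
Row 6 as worked: O K P P O K P P
The 2nd stitch worked is K.

== STITCH ==
K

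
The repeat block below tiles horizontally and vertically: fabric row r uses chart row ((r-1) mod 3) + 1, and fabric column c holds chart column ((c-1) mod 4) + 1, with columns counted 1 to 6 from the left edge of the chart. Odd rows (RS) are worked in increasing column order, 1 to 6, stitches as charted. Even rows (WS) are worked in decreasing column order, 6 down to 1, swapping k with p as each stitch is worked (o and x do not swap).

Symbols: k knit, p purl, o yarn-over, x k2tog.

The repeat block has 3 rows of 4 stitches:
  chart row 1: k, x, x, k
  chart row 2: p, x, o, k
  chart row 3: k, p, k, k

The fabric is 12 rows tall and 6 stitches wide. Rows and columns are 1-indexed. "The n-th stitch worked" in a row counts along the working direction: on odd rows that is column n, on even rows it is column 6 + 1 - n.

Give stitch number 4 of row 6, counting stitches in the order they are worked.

For row 6: chart row = ((6-1) mod 3) + 1 = 3; this is a WS (even) row.
Chart row 3 tiled across columns 1-6: k p k k k p
WS row: flip the tiled sequence (start at column 6) and apply k<->p; o and x stay.
Row 6 as worked: k p p p k p
Stitch 4 in working order -> p

== STITCH ==
p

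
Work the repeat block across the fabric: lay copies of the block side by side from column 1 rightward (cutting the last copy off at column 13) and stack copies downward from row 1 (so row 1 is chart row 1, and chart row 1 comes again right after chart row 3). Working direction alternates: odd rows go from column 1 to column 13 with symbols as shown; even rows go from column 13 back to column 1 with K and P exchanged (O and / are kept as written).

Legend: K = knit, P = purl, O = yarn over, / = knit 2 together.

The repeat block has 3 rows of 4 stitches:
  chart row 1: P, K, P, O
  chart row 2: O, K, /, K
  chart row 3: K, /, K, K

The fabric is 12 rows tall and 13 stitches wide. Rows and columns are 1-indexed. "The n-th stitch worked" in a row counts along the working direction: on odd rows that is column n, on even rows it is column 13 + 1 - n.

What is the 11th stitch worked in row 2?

== STITCH ==
/

Derivation:
For row 2: chart row = ((2-1) mod 3) + 1 = 2; this is a WS (even) row.
Chart row 2 tiled across columns 1-13: O K / K O K / K O K / K O
WS: work from column 13 back to column 1 (reverse the tiled row), swapping K<->P (O and / unchanged).
Row 2 as worked: O P / P O P / P O P / P O
The 11th stitch worked is /.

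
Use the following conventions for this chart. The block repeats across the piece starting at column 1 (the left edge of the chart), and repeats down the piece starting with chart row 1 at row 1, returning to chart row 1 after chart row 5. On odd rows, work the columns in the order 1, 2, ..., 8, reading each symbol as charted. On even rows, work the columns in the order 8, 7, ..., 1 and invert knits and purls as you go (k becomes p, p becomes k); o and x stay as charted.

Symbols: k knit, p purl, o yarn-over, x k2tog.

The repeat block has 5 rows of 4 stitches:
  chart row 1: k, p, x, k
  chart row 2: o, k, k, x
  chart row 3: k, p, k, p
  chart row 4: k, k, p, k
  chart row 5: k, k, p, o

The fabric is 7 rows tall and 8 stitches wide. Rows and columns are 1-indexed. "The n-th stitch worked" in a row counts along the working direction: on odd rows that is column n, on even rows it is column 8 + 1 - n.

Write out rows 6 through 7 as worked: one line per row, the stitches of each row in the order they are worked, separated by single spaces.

Rows as worked:
p x k p p x k p
o k k x o k k x

Derivation:
Row 6: chart row 1, WS - tiled (columns 1-8): k p x k k p x k; work from column 8 back to 1 with k<->p swapped.
Row 7: chart row 2, RS - tile across columns 1-8 and work as-is.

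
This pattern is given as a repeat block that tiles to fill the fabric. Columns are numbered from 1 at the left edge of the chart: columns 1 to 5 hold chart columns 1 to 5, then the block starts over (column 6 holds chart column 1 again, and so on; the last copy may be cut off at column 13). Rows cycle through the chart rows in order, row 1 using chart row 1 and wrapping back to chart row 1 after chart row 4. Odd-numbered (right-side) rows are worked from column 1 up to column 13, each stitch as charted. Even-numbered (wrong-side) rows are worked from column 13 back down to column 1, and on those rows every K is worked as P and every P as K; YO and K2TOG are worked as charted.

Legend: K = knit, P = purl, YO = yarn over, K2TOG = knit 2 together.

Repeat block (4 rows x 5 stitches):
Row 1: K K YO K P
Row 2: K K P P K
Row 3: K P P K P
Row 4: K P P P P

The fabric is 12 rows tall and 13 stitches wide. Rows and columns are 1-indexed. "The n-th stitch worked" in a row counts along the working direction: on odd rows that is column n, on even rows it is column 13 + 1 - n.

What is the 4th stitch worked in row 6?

Row 6 uses chart row ((6-1) mod 4)+1 = 2. Row 6 is even, so WS.
Chart row 2 tiled across columns 1-13: K K P P K K K P P K K K P
WS: work from column 13 back to column 1 (reverse the tiled row), swapping K<->P (YO and K2TOG unchanged).
Row 6 as worked: K P P P K K P P P K K P P
Stitch 4 in working order -> P

== STITCH ==
P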